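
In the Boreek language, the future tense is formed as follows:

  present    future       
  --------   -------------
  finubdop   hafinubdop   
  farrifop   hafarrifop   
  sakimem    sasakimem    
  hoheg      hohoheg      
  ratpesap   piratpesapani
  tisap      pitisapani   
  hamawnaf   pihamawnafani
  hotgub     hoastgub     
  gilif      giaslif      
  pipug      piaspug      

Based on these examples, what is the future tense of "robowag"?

pirobowagani

finubdop and ratpesap both end in -p yet inflect differently (hafinubdop, piratpesapani), so the final letter is not what conditions the rule; the last vowel is.
"robowag" has last vowel 'a'. The stems whose last vowel is 'a' (ratpesap → piratpesapani, tisap → pitisapani, hamawnaf → pihamawnafani) add pi- … -ani around the stem.
So robowag → pirobowagani.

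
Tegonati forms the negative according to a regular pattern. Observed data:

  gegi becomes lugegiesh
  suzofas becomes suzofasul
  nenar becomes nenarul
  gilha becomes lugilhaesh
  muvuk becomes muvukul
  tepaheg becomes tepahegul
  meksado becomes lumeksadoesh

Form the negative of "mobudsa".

"mobudsa" ends in a vowel. The stems ending in a vowel (gilha → lugilhaesh, gegi → lugegiesh, meksado → lumeksadoesh) add lu- … -esh around the stem.
The other pattern: stems ending in a consonant add -ul.
So mobudsa → lumobudsaesh.

lumobudsaesh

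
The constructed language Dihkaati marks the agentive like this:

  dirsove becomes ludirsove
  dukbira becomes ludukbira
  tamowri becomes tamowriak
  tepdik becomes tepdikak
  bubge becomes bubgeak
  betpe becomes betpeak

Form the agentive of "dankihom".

ludankihom

"dankihom" begins with d-. The stems beginning with d- (dirsove → ludirsove, dukbira → ludukbira) add the prefix lu-.
So dankihom → ludankihom.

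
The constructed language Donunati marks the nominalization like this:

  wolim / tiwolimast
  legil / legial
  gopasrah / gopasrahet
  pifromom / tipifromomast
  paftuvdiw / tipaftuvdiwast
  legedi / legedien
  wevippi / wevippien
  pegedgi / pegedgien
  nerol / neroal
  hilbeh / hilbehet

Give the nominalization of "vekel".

vekeal

pegedgi and legil both have last vowel 'i' yet inflect differently (pegedgien, legial), so the last vowel is not what conditions the rule; the final letter is.
"vekel" ends in -l. The stems ending in -l (legil → legial, nerol → neroal) drop the final letter and add -al.
So vekel → vekeal.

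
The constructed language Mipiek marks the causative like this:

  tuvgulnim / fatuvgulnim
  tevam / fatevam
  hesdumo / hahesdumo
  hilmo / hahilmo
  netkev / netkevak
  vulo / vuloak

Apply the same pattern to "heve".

haheve

hesdumo and vulo both end in -o yet inflect differently (hahesdumo, vuloak), so the final letter is not what conditions the rule; the first letter is.
"heve" begins with h-. The stems beginning with h- (hesdumo → hahesdumo, hilmo → hahilmo) add the prefix ha-.
The other patterns: stems beginning with t- add the prefix fa-; stems beginning with n- or v- add -ak.
So heve → haheve.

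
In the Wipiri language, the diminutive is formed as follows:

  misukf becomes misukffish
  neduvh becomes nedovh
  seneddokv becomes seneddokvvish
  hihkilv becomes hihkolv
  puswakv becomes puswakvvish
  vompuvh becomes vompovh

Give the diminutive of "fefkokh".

puswakv and hihkilv both end in -v yet inflect differently (puswakvvish, hihkolv), so the final letter is not what conditions the rule; the second-to-last letter is.
"fefkokh" has second-to-last letter 'k'. The stems whose second-to-last letter is 'k' (puswakv → puswakvvish, misukf → misukffish, seneddokv → seneddokvvish) double the final consonant and add -ish.
So fefkokh → fefkokhhish.

fefkokhhish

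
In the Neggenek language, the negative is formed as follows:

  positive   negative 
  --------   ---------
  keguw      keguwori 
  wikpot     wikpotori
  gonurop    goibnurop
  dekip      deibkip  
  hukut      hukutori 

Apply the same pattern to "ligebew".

ligebewori

"ligebew" ends in -w. The one such stem in the data (keguw → keguwori) adds -ori, so the same rule applies.
The other pattern: stems ending in -p insert -ib- after the first vowel.
So ligebew → ligebewori.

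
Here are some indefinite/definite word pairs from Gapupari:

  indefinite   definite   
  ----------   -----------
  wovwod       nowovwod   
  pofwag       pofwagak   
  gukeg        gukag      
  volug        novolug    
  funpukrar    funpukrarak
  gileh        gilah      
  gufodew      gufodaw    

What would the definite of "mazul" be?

nomazul

pofwag and gukeg both end in -g yet inflect differently (pofwagak, gukag), so the final letter is not what conditions the rule; the last vowel is.
"mazul" has last vowel 'u'. The one such stem in the data (volug → novolug) adds the prefix no-, so the same rule applies.
The other patterns: stems whose last vowel is 'a' add -ak; stems whose last vowel is 'e' change the last vowel to 'a'.
So mazul → nomazul.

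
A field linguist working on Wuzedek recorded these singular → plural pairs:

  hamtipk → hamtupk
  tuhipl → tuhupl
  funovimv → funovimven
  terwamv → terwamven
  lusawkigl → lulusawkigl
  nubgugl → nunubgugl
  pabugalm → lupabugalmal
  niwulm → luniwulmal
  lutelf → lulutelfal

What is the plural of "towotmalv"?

tuhipl and lusawkigl both end in -l yet inflect differently (tuhupl, lulusawkigl), so the final letter is not what conditions the rule; the second-to-last letter is.
"towotmalv" has second-to-last letter 'l'. The stems whose second-to-last letter is 'l' (pabugalm → lupabugalmal, niwulm → luniwulmal, lutelf → lulutelfal) add lu- … -al around the stem.
The other patterns: stems whose second-to-last letter is 'p' change the last vowel to 'u'; stems whose second-to-last letter is 'm' add -en; stems whose second-to-last letter is 'g' repeat the first consonant+vowel as a prefix.
So towotmalv → lutowotmalval.

lutowotmalval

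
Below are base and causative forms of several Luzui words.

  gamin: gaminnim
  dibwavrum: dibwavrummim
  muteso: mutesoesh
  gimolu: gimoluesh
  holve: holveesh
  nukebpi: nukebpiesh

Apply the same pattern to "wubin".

"wubin" ends in a consonant. The stems ending in a consonant (gamin → gaminnim, dibwavrum → dibwavrummim) double the final consonant and add -im.
So wubin → wubinnim.

wubinnim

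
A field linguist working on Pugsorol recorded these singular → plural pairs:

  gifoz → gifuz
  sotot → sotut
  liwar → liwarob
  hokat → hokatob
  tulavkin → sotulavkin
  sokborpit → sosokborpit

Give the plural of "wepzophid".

sowepzophid

"wepzophid" has last vowel 'i'. The stems whose last vowel is 'i' (tulavkin → sotulavkin, sokborpit → sosokborpit) add the prefix so-.
So wepzophid → sowepzophid.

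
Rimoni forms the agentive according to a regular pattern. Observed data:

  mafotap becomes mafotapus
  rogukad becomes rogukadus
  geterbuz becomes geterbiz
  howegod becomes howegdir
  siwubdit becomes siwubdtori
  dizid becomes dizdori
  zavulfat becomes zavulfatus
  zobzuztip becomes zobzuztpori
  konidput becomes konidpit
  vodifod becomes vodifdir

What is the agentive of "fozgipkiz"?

dizid and rogukad both end in -d yet inflect differently (dizdori, rogukadus), so the final letter is not what conditions the rule; the last vowel is.
"fozgipkiz" has last vowel 'i'. The stems whose last vowel is 'i' (siwubdit → siwubdtori, zobzuztip → zobzuztpori, dizid → dizdori) delete the last vowel and add -ori.
So fozgipkiz → fozgipkzori.

fozgipkzori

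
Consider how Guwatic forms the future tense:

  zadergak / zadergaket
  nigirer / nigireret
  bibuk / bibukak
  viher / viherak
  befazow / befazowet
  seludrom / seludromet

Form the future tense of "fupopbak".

zadergak and bibuk both end in -k yet inflect differently (zadergaket, bibukak), so the final letter is not what conditions the rule; the number of vowels is.
"fupopbak" has 3 vowels. The stems with 3 vowels (befazow → befazowet, nigirer → nigireret, seludrom → seludromet) add -et.
So fupopbak → fupopbaket.

fupopbaket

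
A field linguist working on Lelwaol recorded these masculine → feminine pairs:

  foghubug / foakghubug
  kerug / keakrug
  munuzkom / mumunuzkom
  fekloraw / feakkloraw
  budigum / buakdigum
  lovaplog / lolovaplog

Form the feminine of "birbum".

biakrbum

lovaplog and foghubug both end in -g yet inflect differently (lolovaplog, foakghubug), so the final letter is not what conditions the rule; the last vowel is.
"birbum" has last vowel 'u'. The stems whose last vowel is 'u' (foghubug → foakghubug, budigum → buakdigum, kerug → keakrug) insert -ak- after the first vowel.
The other pattern: stems whose last vowel is 'o' repeat the first consonant+vowel as a prefix.
So birbum → biakrbum.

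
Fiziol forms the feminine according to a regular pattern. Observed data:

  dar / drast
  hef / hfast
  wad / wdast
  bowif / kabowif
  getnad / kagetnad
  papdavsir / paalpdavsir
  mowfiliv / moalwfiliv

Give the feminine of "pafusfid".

paalfusfid

"pafusfid" has 3 vowels. The stems with 3 vowels (papdavsir → paalpdavsir, mowfiliv → moalwfiliv) insert -al- after the first vowel.
So pafusfid → paalfusfid.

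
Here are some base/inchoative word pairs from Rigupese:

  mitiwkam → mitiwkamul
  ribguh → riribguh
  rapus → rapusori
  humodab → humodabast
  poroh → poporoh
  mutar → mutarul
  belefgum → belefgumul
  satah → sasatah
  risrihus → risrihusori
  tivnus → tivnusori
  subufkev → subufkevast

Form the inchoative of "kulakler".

rapus and ribguh both have last vowel 'u' yet inflect differently (rapusori, riribguh), so the last vowel is not what conditions the rule; the final letter is.
"kulakler" ends in -r. The one such stem in the data (mutar → mutarul) adds -ul, so the same rule applies.
So kulakler → kulaklerul.

kulaklerul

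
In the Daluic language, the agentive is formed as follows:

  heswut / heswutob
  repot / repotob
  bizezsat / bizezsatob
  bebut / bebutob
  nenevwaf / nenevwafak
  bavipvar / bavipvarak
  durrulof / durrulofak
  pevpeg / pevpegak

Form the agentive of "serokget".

serokgetob

bizezsat and nenevwaf both have last vowel 'a' yet inflect differently (bizezsatob, nenevwafak), so the last vowel is not what conditions the rule; the final letter is.
"serokget" ends in -t. The stems ending in -t (heswut → heswutob, repot → repotob, bizezsat → bizezsatob) add -ob.
So serokget → serokgetob.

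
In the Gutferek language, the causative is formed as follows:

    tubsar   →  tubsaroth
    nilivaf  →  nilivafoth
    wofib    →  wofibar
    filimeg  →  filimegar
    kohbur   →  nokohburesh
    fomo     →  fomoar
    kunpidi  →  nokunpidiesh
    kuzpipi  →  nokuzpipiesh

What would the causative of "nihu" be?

tubsar and kohbur both end in -r yet inflect differently (tubsaroth, nokohburesh), so the final letter is not what conditions the rule; the first letter is.
"nihu" begins with n-. The one such stem in the data (nilivaf → nilivafoth) adds -oth, so the same rule applies.
So nihu → nihuoth.

nihuoth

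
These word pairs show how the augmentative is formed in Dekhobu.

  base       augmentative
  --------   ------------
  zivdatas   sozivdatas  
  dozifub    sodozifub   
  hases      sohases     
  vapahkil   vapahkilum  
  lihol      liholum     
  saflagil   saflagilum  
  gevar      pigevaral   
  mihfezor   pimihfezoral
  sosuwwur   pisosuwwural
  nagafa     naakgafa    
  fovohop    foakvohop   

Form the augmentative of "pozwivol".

"pozwivol" ends in -l. The stems ending in -l (vapahkil → vapahkilum, lihol → liholum, saflagil → saflagilum) add -um.
So pozwivol → pozwivolum.

pozwivolum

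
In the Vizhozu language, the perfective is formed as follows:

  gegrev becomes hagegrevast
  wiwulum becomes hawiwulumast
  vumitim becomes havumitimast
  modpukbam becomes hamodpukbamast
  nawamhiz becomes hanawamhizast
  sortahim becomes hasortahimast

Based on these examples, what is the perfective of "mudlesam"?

hamudlesamast

Every pair shown (gegrev → hagegrevast, wiwulum → hawiwulumast, vumitim → havumitimast, …) follows the same rule: add ha- … -ast around the stem.
So mudlesam → hamudlesamast.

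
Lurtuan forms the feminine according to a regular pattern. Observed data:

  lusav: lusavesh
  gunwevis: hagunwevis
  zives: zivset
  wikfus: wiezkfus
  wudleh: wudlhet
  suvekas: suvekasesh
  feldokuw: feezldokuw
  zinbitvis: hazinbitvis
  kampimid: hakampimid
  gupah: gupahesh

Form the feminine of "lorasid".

halorasid

"lorasid" has last vowel 'i'. The stems whose last vowel is 'i' (gunwevis → hagunwevis, zinbitvis → hazinbitvis, kampimid → hakampimid) add the prefix ha-.
The other patterns: stems whose last vowel is 'u' insert -ez- after the first vowel; stems whose last vowel is 'e' delete the last vowel and add -et; stems whose last vowel is 'a' add -esh.
So lorasid → halorasid.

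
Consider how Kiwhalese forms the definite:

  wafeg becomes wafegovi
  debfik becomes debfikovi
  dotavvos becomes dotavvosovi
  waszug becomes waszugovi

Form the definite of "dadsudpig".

dadsudpigovi

Every pair shown (wafeg → wafegovi, debfik → debfikovi, dotavvos → dotavvosovi, …) follows the same rule: add -ovi.
So dadsudpig → dadsudpigovi.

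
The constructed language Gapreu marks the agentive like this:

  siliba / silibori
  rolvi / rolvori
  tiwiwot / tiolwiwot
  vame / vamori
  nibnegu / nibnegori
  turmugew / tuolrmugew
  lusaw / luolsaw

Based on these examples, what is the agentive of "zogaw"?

zoolgaw

siliba and lusaw both have last vowel 'a' yet inflect differently (silibori, luolsaw), so the last vowel is not what conditions the rule; whether the stem ends in a vowel or a consonant is.
"zogaw" ends in a consonant. The stems ending in a consonant (lusaw → luolsaw, tiwiwot → tiolwiwot, turmugew → tuolrmugew) insert -ol- after the first vowel.
So zogaw → zoolgaw.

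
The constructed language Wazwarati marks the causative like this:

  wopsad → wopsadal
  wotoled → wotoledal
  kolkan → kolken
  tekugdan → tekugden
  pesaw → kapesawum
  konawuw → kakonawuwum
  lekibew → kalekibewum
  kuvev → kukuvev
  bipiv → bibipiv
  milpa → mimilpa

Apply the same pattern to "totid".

totidal

wopsad and kolkan both have last vowel 'a' yet inflect differently (wopsadal, kolken), so the last vowel is not what conditions the rule; the final letter is.
"totid" ends in -d. The stems ending in -d (wopsad → wopsadal, wotoled → wotoledal) add -al.
The other patterns: stems ending in -n change the last vowel to 'e'; stems ending in -w add ka- … -um around the stem; stems ending in -a or -v repeat the first consonant+vowel as a prefix.
So totid → totidal.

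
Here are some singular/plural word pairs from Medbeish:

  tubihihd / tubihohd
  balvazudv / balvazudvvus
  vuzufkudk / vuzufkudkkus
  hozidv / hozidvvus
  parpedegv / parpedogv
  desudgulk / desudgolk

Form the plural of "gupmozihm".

"gupmozihm" has second-to-last letter 'h'. The one such stem in the data (tubihihd → tubihohd) changes the last vowel to 'o' (as do parpedegv, desudgulk), so the same rule applies.
The other pattern: stems whose second-to-last letter is 'd' double the final consonant and add -us.
So gupmozihm → gupmozohm.

gupmozohm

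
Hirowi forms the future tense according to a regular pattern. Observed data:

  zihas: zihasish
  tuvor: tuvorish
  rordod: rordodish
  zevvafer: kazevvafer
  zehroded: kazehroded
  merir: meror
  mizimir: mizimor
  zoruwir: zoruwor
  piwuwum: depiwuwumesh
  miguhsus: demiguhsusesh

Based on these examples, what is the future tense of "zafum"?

tuvor and zevvafer both end in -r yet inflect differently (tuvorish, kazevvafer), so the final letter is not what conditions the rule; the last vowel is.
"zafum" has last vowel 'u'. The stems whose last vowel is 'u' (piwuwum → depiwuwumesh, miguhsus → demiguhsusesh) add de- … -esh around the stem.
The other patterns: stems whose last vowel is 'a' or 'o' add -ish; stems whose last vowel is 'e' add the prefix ka-; stems whose last vowel is 'i' change the last vowel to 'o'.
So zafum → dezafumesh.

dezafumesh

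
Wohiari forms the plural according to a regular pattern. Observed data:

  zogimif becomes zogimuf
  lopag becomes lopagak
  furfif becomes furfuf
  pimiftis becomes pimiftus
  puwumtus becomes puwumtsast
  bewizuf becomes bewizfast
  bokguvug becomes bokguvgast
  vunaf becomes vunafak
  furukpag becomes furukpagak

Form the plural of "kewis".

kewus

vunaf and furfif both end in -f yet inflect differently (vunafak, furfuf), so the final letter is not what conditions the rule; the last vowel is.
"kewis" has last vowel 'i'. The stems whose last vowel is 'i' (furfif → furfuf, zogimif → zogimuf, pimiftis → pimiftus) change the last vowel to 'u'.
So kewis → kewus.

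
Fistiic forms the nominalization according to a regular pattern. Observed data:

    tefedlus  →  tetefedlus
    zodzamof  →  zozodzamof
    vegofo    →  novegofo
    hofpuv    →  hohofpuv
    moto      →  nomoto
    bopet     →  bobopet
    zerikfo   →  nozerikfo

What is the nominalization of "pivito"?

nopivito

"pivito" ends in a vowel. The stems ending in a vowel (vegofo → novegofo, zerikfo → nozerikfo, moto → nomoto) add the prefix no-.
So pivito → nopivito.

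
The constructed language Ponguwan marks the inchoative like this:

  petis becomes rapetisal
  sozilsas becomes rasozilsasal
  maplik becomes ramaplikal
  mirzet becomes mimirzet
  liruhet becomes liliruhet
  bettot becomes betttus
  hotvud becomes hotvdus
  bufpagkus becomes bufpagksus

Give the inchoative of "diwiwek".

didiwiwek

mirzet and bettot both end in -t yet inflect differently (mimirzet, betttus), so the final letter is not what conditions the rule; the last vowel is.
"diwiwek" has last vowel 'e'. The stems whose last vowel is 'e' (mirzet → mimirzet, liruhet → liliruhet) repeat the first consonant+vowel as a prefix.
The other patterns: stems whose last vowel is 'a' or 'i' add ra- … -al around the stem; stems whose last vowel is 'o' or 'u' delete the last vowel and add -us.
So diwiwek → didiwiwek.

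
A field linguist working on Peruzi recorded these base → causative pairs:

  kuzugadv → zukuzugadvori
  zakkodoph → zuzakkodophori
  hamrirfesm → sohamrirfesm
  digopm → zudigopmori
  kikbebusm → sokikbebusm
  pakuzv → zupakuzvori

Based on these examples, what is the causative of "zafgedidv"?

kikbebusm and digopm both end in -m yet inflect differently (sokikbebusm, zudigopmori), so the final letter is not what conditions the rule; the second-to-last letter is.
"zafgedidv" has second-to-last letter 'd'. The one such stem in the data (kuzugadv → zukuzugadvori) adds zu- … -ori around the stem, so the same rule applies.
So zafgedidv → zuzafgedidvori.

zuzafgedidvori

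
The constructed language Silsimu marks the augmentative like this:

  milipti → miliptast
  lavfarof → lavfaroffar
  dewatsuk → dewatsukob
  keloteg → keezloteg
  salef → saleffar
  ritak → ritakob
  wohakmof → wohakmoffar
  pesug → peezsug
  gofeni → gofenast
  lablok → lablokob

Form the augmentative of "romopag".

roezmopag

keloteg and salef both have last vowel 'e' yet inflect differently (keezloteg, saleffar), so the last vowel is not what conditions the rule; the final letter is.
"romopag" ends in -g. The stems ending in -g (keloteg → keezloteg, pesug → peezsug) insert -ez- after the first vowel.
So romopag → roezmopag.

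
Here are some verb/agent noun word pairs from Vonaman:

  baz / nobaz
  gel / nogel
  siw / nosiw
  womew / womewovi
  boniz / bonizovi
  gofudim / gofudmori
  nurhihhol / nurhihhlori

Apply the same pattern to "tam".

notam

siw and womew both end in -w yet inflect differently (nosiw, womewovi), so the final letter is not what conditions the rule; the number of vowels is.
"tam" has 1 vowel. The stems with 1 vowel (baz → nobaz, gel → nogel, siw → nosiw) add the prefix no-.
So tam → notam.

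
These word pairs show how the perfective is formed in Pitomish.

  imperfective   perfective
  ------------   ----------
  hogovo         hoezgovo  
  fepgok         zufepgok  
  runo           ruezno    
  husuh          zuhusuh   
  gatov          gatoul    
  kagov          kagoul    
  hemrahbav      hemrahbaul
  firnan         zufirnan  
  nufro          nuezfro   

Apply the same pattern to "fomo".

gatov and hogovo both have last vowel 'o' yet inflect differently (gatoul, hoezgovo), so the last vowel is not what conditions the rule; the final letter is.
"fomo" ends in -o. The stems ending in -o (hogovo → hoezgovo, runo → ruezno, nufro → nuezfro) insert -ez- after the first vowel.
The other patterns: stems ending in -v drop the final letter and add -ul; stems ending in -h, -k or -n add the prefix zu-.
So fomo → foezmo.

foezmo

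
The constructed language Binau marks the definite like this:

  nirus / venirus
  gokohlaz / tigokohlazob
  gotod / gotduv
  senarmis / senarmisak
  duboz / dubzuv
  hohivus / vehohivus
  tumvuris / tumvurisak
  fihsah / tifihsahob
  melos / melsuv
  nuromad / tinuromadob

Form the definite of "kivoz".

melos and senarmis both end in -s yet inflect differently (melsuv, senarmisak), so the final letter is not what conditions the rule; the last vowel is.
"kivoz" has last vowel 'o'. The stems whose last vowel is 'o' (duboz → dubzuv, gotod → gotduv, melos → melsuv) delete the last vowel and add -uv.
So kivoz → kivzuv.

kivzuv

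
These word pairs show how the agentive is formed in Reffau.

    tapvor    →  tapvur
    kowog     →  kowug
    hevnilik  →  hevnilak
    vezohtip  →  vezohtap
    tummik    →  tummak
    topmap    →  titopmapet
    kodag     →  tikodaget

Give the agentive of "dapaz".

tidapazet

vezohtip and topmap both end in -p yet inflect differently (vezohtap, titopmapet), so the final letter is not what conditions the rule; the last vowel is.
"dapaz" has last vowel 'a'. The stems whose last vowel is 'a' (topmap → titopmapet, kodag → tikodaget) add ti- … -et around the stem.
The other patterns: stems whose last vowel is 'o' change the last vowel to 'u'; stems whose last vowel is 'i' change the last vowel to 'a'.
So dapaz → tidapazet.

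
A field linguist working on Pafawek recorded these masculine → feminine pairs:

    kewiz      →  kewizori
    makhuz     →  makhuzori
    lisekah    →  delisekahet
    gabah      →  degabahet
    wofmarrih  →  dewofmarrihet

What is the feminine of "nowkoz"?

"nowkoz" ends in -z. The stems ending in -z (kewiz → kewizori, makhuz → makhuzori) add -ori.
So nowkoz → nowkozori.

nowkozori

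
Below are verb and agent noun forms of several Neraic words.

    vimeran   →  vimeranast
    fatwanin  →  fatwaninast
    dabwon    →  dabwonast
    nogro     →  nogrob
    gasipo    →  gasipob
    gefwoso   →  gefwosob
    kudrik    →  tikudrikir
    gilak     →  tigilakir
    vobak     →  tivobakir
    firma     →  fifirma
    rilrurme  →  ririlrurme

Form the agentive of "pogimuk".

dabwon and nogro both have last vowel 'o' yet inflect differently (dabwonast, nogrob), so the last vowel is not what conditions the rule; the final letter is.
"pogimuk" ends in -k. The stems ending in -k (kudrik → tikudrikir, gilak → tigilakir, vobak → tivobakir) add ti- … -ir around the stem.
The other patterns: stems ending in -n add -ast; stems ending in -o drop the final letter and add -ob; stems ending in -a or -e repeat the first consonant+vowel as a prefix.
So pogimuk → tipogimukir.

tipogimukir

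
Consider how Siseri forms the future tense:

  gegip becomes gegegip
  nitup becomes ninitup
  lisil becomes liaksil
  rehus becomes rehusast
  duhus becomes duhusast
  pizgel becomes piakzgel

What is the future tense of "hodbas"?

hodbasast

"hodbas" ends in -s. The stems ending in -s (rehus → rehusast, duhus → duhusast) add -ast.
The other patterns: stems ending in -p repeat the first consonant+vowel as a prefix; stems ending in -l insert -ak- after the first vowel.
So hodbas → hodbasast.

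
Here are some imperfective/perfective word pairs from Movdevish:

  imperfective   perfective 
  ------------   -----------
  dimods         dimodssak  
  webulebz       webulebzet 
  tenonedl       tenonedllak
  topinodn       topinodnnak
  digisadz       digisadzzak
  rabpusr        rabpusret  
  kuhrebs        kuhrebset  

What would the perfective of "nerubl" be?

nerublet

"nerubl" has second-to-last letter 'b'. The stems whose second-to-last letter is 'b' (kuhrebs → kuhrebset, webulebz → webulebzet) add -et.
So nerubl → nerublet.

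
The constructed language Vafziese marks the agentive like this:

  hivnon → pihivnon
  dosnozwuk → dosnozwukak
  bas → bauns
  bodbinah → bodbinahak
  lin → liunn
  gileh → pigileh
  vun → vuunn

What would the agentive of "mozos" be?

lin and hivnon both end in -n yet inflect differently (liunn, pihivnon), so the final letter is not what conditions the rule; the number of vowels is.
"mozos" has 2 vowels. The stems with 2 vowels (gileh → pigileh, hivnon → pihivnon) add the prefix pi-.
So mozos → pimozos.

pimozos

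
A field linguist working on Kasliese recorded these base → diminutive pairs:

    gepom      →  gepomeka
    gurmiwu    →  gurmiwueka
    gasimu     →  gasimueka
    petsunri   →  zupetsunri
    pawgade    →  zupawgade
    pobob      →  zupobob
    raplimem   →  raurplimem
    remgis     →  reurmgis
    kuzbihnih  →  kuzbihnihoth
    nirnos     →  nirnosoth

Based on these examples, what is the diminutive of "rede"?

gepom and raplimem both end in -m yet inflect differently (gepomeka, raurplimem), so the final letter is not what conditions the rule; the first letter is.
"rede" begins with r-. The stems beginning with r- (raplimem → raurplimem, remgis → reurmgis) insert -ur- after the first vowel.
So rede → reurde.

reurde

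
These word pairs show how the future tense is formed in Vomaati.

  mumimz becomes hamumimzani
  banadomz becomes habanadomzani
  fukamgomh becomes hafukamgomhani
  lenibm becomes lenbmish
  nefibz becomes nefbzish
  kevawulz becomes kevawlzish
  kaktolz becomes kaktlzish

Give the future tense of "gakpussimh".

"gakpussimh" has second-to-last letter 'm'. The stems whose second-to-last letter is 'm' (mumimz → hamumimzani, banadomz → habanadomzani, fukamgomh → hafukamgomhani) add ha- … -ani around the stem.
The other pattern: stems whose second-to-last letter is 'b' or 'l' delete the last vowel and add -ish.
So gakpussimh → hagakpussimhani.

hagakpussimhani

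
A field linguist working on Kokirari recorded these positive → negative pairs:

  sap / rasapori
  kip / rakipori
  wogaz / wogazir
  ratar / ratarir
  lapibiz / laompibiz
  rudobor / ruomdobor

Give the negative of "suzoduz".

wogaz and lapibiz both end in -z yet inflect differently (wogazir, laompibiz), so the final letter is not what conditions the rule; the number of vowels is.
"suzoduz" has 3 vowels. The stems with 3 vowels (lapibiz → laompibiz, rudobor → ruomdobor) insert -om- after the first vowel.
So suzoduz → suomzoduz.

suomzoduz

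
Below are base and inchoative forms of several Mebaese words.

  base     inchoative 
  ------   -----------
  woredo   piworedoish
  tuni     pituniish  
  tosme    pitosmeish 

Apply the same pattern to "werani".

Every pair shown (woredo → piworedoish, tuni → pituniish, tosme → pitosmeish) follows the same rule: add pi- … -ish around the stem.
So werani → piweraniish.

piweraniish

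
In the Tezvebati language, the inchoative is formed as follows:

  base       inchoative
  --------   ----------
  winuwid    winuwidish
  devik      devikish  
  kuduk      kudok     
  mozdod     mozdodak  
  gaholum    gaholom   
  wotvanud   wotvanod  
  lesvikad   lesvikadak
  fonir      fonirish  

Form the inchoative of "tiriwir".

tiriwirish

devik and kuduk both end in -k yet inflect differently (devikish, kudok), so the final letter is not what conditions the rule; the last vowel is.
"tiriwir" has last vowel 'i'. The stems whose last vowel is 'i' (winuwid → winuwidish, devik → devikish, fonir → fonirish) add -ish.
The other patterns: stems whose last vowel is 'u' change the last vowel to 'o'; stems whose last vowel is 'a' or 'o' add -ak.
So tiriwir → tiriwirish.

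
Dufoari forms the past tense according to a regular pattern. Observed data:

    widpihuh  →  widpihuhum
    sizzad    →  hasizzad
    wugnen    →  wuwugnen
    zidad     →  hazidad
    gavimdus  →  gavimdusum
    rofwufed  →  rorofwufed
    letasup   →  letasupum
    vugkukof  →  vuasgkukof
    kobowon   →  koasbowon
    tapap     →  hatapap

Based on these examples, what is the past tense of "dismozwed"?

didismozwed

"dismozwed" has last vowel 'e'. The stems whose last vowel is 'e' (wugnen → wuwugnen, rofwufed → rorofwufed) repeat the first consonant+vowel as a prefix.
The other patterns: stems whose last vowel is 'o' insert -as- after the first vowel; stems whose last vowel is 'a' add the prefix ha-; stems whose last vowel is 'u' add -um.
So dismozwed → didismozwed.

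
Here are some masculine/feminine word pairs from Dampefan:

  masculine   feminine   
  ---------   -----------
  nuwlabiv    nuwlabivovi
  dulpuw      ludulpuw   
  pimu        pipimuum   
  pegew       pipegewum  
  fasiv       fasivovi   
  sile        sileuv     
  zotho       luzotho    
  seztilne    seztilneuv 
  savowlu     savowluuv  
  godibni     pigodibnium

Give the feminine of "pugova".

dulpuw and pegew both end in -w yet inflect differently (ludulpuw, pipegewum), so the final letter is not what conditions the rule; the first letter is.
"pugova" begins with p-. The stems beginning with p- (pegew → pipegewum, pimu → pipimuum) add pi- … -um around the stem.
So pugova → pipugovaum.

pipugovaum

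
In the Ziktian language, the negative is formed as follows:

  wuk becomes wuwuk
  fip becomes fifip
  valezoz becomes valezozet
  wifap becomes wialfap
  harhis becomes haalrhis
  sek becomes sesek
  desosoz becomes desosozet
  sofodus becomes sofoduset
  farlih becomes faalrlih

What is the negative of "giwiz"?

gialwiz

fip and wifap both end in -p yet inflect differently (fifip, wialfap), so the final letter is not what conditions the rule; the number of vowels is.
"giwiz" has 2 vowels. The stems with 2 vowels (harhis → haalrhis, wifap → wialfap, farlih → faalrlih) insert -al- after the first vowel.
The other patterns: stems with 1 vowel repeat the first consonant+vowel as a prefix; stems with 3 vowels add -et.
So giwiz → gialwiz.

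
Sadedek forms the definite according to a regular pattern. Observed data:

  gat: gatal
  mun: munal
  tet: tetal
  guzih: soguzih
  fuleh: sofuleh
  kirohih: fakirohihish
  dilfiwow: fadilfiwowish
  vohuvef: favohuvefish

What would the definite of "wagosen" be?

fawagosenish

"wagosen" has 3 vowels. The stems with 3 vowels (kirohih → fakirohihish, dilfiwow → fadilfiwowish, vohuvef → favohuvefish) add fa- … -ish around the stem.
The other patterns: stems with 1 vowel add -al; stems with 2 vowels add the prefix so-.
So wagosen → fawagosenish.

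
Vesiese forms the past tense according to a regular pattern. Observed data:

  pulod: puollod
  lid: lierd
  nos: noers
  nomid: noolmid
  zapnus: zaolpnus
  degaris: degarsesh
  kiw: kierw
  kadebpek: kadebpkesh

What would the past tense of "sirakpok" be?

nos and zapnus both end in -s yet inflect differently (noers, zaolpnus), so the final letter is not what conditions the rule; the number of vowels is.
"sirakpok" has 3 vowels. The stems with 3 vowels (degaris → degarsesh, kadebpek → kadebpkesh) delete the last vowel and add -esh.
The other patterns: stems with 1 vowel insert -er- after the first vowel; stems with 2 vowels insert -ol- after the first vowel.
So sirakpok → sirakpkesh.

sirakpkesh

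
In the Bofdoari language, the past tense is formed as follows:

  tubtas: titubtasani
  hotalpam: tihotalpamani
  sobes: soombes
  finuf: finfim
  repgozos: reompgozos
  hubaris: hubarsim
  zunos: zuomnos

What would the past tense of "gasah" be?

tigasahani

"gasah" has last vowel 'a'. The stems whose last vowel is 'a' (hotalpam → tihotalpamani, tubtas → titubtasani) add ti- … -ani around the stem.
The other patterns: stems whose last vowel is 'i' or 'u' delete the last vowel and add -im; stems whose last vowel is 'e' or 'o' insert -om- after the first vowel.
So gasah → tigasahani.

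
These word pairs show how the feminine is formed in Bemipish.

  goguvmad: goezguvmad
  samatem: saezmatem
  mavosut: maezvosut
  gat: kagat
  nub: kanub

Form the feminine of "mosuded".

mavosut and gat both end in -t yet inflect differently (maezvosut, kagat), so the final letter is not what conditions the rule; the number of vowels is.
"mosuded" has 3 vowels. The stems with 3 vowels (goguvmad → goezguvmad, samatem → saezmatem, mavosut → maezvosut) insert -ez- after the first vowel.
The other pattern: stems with 1 vowel add the prefix ka-.
So mosuded → moezsuded.

moezsuded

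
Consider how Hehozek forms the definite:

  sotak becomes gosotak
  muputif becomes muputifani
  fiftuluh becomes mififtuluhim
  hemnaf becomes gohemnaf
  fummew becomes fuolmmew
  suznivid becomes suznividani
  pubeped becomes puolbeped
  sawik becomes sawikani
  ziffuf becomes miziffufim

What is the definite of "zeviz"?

zevizani

suznivid and pubeped both end in -d yet inflect differently (suznividani, puolbeped), so the final letter is not what conditions the rule; the last vowel is.
"zeviz" has last vowel 'i'. The stems whose last vowel is 'i' (suznivid → suznividani, muputif → muputifani, sawik → sawikani) add -ani.
The other patterns: stems whose last vowel is 'e' insert -ol- after the first vowel; stems whose last vowel is 'u' add mi- … -im around the stem; stems whose last vowel is 'a' add the prefix go-.
So zeviz → zevizani.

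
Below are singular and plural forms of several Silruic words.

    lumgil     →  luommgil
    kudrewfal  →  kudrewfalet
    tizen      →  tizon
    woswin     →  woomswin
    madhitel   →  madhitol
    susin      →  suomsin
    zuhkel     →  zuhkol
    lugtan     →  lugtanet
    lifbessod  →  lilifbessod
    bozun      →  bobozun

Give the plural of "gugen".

gugon

tizen and woswin both end in -n yet inflect differently (tizon, woomswin), so the final letter is not what conditions the rule; the last vowel is.
"gugen" has last vowel 'e'. The stems whose last vowel is 'e' (madhitel → madhitol, tizen → tizon, zuhkel → zuhkol) change the last vowel to 'o'.
So gugen → gugon.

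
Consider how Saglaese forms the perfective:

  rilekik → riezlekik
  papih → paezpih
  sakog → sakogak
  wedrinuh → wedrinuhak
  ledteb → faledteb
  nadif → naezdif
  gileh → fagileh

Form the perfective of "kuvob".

"kuvob" has last vowel 'o'. The one such stem in the data (sakog → sakogak) adds -ak, so the same rule applies.
So kuvob → kuvobak.

kuvobak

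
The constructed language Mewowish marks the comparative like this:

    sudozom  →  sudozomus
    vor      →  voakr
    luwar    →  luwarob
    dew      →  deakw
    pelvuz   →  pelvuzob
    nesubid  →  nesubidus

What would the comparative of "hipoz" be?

hipozob

"hipoz" has 2 vowels. The stems with 2 vowels (luwar → luwarob, pelvuz → pelvuzob) add -ob.
So hipoz → hipozob.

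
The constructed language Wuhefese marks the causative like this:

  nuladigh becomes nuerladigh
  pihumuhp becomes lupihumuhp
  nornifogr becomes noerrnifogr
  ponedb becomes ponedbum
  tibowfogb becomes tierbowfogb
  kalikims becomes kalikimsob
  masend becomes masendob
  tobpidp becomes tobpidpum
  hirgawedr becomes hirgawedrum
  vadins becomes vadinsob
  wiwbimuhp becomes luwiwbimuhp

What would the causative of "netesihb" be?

"netesihb" has second-to-last letter 'h'. The stems whose second-to-last letter is 'h' (pihumuhp → lupihumuhp, wiwbimuhp → luwiwbimuhp) add the prefix lu-.
So netesihb → lunetesihb.

lunetesihb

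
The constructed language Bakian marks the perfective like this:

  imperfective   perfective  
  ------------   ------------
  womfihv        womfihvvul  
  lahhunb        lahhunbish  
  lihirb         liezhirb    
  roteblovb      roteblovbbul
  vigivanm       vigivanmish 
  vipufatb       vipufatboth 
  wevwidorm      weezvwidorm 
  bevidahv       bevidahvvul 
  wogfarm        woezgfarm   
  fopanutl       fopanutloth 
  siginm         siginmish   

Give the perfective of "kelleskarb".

"kelleskarb" has second-to-last letter 'r'. The stems whose second-to-last letter is 'r' (wogfarm → woezgfarm, lihirb → liezhirb, wevwidorm → weezvwidorm) insert -ez- after the first vowel.
So kelleskarb → keezlleskarb.

keezlleskarb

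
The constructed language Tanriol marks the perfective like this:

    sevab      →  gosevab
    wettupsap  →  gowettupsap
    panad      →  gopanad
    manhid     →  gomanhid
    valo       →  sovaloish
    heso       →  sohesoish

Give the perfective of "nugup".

"nugup" ends in -p. The one such stem in the data (wettupsap → gowettupsap) adds the prefix go-, so the same rule applies.
The other pattern: stems ending in -o add so- … -ish around the stem.
So nugup → gonugup.

gonugup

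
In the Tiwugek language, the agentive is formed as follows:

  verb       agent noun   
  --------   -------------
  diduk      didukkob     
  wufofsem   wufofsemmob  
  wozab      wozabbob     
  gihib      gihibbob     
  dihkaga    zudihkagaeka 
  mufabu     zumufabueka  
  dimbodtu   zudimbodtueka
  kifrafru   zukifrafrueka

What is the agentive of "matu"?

wozab and dihkaga both have last vowel 'a' yet inflect differently (wozabbob, zudihkagaeka), so the last vowel is not what conditions the rule; whether the stem ends in a vowel or a consonant is.
"matu" ends in a vowel. The stems ending in a vowel (dihkaga → zudihkagaeka, mufabu → zumufabueka, dimbodtu → zudimbodtueka) add zu- … -eka around the stem.
So matu → zumatueka.

zumatueka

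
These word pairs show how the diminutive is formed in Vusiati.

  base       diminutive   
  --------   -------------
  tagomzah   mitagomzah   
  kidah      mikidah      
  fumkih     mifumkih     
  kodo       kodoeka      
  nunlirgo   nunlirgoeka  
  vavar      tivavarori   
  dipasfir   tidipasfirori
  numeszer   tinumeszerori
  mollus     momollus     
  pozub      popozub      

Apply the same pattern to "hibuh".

tagomzah and vavar both have last vowel 'a' yet inflect differently (mitagomzah, tivavarori), so the last vowel is not what conditions the rule; the final letter is.
"hibuh" ends in -h. The stems ending in -h (tagomzah → mitagomzah, kidah → mikidah, fumkih → mifumkih) add the prefix mi-.
The other patterns: stems ending in -o add -eka; stems ending in -r add ti- … -ori around the stem; stems ending in -b or -s repeat the first consonant+vowel as a prefix.
So hibuh → mihibuh.

mihibuh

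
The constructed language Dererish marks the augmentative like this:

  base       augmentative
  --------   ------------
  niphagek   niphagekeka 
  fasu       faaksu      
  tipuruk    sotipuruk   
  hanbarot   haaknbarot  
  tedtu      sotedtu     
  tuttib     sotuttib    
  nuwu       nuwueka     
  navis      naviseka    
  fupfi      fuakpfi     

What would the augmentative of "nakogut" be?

nakoguteka

"nakogut" begins with n-. The stems beginning with n- (niphagek → niphagekeka, navis → naviseka, nuwu → nuwueka) add -eka.
The other patterns: stems beginning with t- add the prefix so-; stems beginning with f- or h- insert -ak- after the first vowel.
So nakogut → nakoguteka.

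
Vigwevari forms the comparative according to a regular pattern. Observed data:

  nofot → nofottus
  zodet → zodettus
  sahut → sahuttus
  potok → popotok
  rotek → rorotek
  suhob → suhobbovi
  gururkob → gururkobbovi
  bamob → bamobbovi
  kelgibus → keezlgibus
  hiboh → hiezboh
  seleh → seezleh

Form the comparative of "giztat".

"giztat" ends in -t. The stems ending in -t (nofot → nofottus, zodet → zodettus, sahut → sahuttus) double the final consonant and add -us.
So giztat → giztattus.

giztattus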